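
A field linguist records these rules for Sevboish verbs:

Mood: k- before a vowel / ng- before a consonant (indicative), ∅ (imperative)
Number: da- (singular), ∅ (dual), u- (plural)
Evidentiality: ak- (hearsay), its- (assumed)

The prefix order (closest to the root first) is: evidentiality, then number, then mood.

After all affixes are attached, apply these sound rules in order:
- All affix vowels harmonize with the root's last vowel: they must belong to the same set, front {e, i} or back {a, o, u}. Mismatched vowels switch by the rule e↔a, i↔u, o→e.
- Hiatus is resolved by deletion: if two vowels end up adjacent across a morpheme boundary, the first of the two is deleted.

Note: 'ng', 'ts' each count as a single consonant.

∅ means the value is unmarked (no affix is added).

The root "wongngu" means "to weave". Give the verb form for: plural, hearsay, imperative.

Attach evidentiality hearsay ak- → akwongngu.
Attach number plural u- → uakwongngu.
mood = imperative: zero marking, form stays uakwongngu.
Vowel harmony: no change.
Apply vowel deletion: uakwongngu → akwongngu.

akwongngu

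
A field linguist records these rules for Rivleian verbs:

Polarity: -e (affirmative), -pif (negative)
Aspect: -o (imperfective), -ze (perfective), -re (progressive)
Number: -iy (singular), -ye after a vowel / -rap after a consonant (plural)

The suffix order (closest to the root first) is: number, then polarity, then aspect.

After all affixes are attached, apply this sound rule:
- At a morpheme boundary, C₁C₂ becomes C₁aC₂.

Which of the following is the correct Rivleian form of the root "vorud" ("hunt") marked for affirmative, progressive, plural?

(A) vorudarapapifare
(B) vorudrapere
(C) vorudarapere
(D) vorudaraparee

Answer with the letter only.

Attach number plural -rap (after consonant 'd') → vorudrap.
Attach polarity affirmative -e → vorudrape.
Attach aspect progressive -re → vorudrapere.
Apply epenthesis: vorudrapere → vorudarapere.
So the correct form is vorudarapere, option (C).
(A) vorudarapapifare is wrong: it uses negative instead of affirmative for polarity.
(B) vorudrapere is wrong: it fails to apply the sound rule(s).
(D) vorudaraparee is wrong: it has the affixes in the wrong order.

C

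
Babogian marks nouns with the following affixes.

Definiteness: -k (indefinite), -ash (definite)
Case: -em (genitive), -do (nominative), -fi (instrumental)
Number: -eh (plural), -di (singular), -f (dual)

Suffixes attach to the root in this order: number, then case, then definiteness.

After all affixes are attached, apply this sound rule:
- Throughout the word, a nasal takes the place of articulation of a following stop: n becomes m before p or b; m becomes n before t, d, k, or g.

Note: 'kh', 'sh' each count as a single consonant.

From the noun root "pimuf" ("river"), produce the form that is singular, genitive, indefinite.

pimufdienk

Attach number singular -di → pimufdi.
Attach case genitive -em → pimufdiem.
Attach definiteness indefinite -k → pimufdiemk.
Apply nasal assimilation: pimufdiemk → pimufdienk.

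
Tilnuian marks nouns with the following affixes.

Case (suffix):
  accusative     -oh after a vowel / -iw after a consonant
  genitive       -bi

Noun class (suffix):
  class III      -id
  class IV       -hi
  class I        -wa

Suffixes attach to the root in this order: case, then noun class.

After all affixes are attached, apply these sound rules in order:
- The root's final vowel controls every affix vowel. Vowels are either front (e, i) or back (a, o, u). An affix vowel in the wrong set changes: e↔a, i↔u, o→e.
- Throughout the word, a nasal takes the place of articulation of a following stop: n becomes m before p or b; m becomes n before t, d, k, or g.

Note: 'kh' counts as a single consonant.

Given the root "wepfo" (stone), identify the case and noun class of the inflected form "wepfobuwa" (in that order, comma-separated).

Segment: wepfo-bi-wa.
case: -bi → genitive.
noun class: -wa → class I.

genitive, class I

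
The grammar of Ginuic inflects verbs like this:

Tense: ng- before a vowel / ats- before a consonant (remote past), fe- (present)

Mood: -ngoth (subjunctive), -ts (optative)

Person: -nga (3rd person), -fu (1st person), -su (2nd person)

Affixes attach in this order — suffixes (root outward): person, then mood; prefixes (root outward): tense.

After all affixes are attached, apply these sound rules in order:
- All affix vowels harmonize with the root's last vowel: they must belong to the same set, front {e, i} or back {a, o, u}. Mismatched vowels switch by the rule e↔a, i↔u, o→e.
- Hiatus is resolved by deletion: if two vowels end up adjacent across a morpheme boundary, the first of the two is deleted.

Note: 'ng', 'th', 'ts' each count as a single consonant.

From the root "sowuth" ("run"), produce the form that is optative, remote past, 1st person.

Attach person 1st person -fu → sowuthfu.
Attach mood optative -ts → sowuthfuts.
Attach tense remote past ats- (before consonant 's') → atssowuthfuts.
Vowel harmony: no change.
Vowel deletion: no change.

atssowuthfuts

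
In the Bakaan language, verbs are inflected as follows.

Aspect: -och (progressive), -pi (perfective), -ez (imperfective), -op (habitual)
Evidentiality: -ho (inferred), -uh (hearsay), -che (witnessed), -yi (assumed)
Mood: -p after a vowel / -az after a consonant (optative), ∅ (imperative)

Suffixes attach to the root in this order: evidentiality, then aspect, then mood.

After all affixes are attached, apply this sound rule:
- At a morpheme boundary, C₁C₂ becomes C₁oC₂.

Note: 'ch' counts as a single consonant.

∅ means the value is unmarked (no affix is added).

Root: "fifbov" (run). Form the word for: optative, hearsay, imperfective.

fifbovuhezaz

Attach evidentiality hearsay -uh → fifbovuh.
Attach aspect imperfective -ez → fifbovuhez.
Attach mood optative -az (after consonant 'z') → fifbovuhezaz.
Epenthesis: no change.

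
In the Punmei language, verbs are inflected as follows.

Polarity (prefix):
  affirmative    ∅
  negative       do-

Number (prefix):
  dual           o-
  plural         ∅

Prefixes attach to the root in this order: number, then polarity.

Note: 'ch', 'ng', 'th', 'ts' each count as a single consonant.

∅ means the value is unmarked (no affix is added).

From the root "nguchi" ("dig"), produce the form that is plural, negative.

donguchi

number = plural: zero marking, form stays nguchi.
Attach polarity negative do- → donguchi.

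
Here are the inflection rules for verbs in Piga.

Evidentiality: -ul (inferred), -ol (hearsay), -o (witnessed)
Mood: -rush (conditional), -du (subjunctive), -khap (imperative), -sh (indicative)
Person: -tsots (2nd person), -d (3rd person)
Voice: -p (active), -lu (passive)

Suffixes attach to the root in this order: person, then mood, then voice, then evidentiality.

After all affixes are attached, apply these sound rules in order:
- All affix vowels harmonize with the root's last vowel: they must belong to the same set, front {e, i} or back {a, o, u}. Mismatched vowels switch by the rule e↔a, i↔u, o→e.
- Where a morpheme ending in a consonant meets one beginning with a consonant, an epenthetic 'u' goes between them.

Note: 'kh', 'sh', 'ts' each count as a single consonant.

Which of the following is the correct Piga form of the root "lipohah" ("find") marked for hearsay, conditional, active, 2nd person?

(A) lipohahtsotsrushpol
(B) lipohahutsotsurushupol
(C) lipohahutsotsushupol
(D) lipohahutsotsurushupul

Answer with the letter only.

Attach person 2nd person -tsots → lipohahtsots.
Attach mood conditional -rush → lipohahtsotsrush.
Attach voice active -p → lipohahtsotsrushp.
Attach evidentiality hearsay -ol → lipohahtsotsrushpol.
Vowel harmony: no change.
Apply epenthesis: lipohahtsotsrushpol → lipohahutsotsurushupol.
So the correct form is lipohahutsotsurushupol, option (B).
(A) lipohahtsotsrushpol is wrong: it fails to apply the sound rule(s).
(C) lipohahutsotsushupol is wrong: it uses indicative instead of conditional for mood.
(D) lipohahutsotsurushupul is wrong: it uses inferred instead of hearsay for evidentiality.

B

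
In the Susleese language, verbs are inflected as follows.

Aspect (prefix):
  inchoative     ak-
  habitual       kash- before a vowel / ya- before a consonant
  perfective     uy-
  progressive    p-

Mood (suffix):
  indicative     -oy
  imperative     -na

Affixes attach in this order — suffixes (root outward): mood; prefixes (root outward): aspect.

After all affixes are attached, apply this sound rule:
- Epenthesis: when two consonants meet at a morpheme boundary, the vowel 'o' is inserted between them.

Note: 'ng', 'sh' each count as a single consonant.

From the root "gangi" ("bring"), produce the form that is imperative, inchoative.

akogangina

Attach aspect inchoative ak- → akgangi.
Attach mood imperative -na → akgangina.
Apply epenthesis: akgangina → akogangina.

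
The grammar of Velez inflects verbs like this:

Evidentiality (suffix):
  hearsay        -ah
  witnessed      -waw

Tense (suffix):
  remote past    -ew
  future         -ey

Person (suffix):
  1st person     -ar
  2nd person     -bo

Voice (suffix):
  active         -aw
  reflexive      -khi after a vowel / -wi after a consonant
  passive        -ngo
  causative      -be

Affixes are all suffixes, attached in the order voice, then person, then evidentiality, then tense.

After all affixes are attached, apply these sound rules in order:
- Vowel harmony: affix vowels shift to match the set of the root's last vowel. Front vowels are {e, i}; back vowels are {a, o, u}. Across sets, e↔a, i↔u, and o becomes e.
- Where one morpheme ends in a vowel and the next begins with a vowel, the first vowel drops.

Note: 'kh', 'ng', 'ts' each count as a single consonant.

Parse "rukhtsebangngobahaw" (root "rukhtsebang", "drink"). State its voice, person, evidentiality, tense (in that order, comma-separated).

Segment: rukhtsebang-ngo-bo-ah-ew.
voice: -ngo → passive.
person: -bo → 2nd person.
evidentiality: -ah → hearsay.
tense: -ew → remote past.

passive, 2nd person, hearsay, remote past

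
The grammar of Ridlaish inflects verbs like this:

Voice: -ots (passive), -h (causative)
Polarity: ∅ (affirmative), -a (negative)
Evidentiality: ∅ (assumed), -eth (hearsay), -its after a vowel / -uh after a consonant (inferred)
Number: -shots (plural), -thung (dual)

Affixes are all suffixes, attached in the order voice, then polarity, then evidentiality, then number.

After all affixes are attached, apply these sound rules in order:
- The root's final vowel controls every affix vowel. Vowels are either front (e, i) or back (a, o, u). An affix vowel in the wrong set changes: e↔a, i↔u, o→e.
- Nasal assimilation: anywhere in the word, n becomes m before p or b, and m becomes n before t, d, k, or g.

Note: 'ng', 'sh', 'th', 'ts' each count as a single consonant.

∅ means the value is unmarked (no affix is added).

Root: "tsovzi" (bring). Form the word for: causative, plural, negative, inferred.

Attach voice causative -h → tsovzih.
Attach polarity negative -a → tsovziha.
Attach evidentiality inferred -its (after vowel 'a') → tsovzihaits.
Attach number plural -shots → tsovzihaitsshots.
Apply vowel harmony: tsovzihaitsshots → tsovziheitsshets.
Nasal assimilation: no change.

tsovziheitsshets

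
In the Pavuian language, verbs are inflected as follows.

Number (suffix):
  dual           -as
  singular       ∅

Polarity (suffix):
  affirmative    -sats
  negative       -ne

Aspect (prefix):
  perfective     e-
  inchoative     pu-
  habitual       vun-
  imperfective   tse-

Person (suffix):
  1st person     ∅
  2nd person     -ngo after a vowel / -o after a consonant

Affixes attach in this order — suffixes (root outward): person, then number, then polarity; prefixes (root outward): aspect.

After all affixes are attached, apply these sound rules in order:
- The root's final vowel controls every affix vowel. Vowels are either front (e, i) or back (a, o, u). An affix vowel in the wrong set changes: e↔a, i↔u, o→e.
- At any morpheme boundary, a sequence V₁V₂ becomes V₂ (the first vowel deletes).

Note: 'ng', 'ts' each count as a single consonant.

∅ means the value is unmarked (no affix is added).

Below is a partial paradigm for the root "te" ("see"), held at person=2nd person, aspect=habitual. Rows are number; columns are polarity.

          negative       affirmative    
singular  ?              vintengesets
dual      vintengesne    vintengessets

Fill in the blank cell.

Attach person 2nd person -ngo (after vowel 'e') → tengo.
Attach aspect habitual vun- → vuntengo.
number = singular: zero marking, form stays vuntengo.
Attach polarity negative -ne → vuntengone.
Apply vowel harmony: vuntengone → vintengene.
Vowel deletion: no change.

vintengene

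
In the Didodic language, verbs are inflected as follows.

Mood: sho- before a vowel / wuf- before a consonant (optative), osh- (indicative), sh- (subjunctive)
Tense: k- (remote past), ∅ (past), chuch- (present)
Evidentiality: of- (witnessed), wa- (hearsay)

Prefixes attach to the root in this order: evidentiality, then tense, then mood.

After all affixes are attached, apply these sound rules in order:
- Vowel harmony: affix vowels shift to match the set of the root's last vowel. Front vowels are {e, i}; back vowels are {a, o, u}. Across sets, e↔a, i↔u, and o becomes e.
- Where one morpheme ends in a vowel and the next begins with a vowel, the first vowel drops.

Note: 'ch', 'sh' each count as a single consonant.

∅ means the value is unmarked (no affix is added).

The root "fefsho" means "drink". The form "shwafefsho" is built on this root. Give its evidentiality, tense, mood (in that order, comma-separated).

Segment: sh-wa-fefsho.
evidentiality: wa- → hearsay.
tense: ∅ → past.
mood: sh- → subjunctive.

hearsay, past, subjunctive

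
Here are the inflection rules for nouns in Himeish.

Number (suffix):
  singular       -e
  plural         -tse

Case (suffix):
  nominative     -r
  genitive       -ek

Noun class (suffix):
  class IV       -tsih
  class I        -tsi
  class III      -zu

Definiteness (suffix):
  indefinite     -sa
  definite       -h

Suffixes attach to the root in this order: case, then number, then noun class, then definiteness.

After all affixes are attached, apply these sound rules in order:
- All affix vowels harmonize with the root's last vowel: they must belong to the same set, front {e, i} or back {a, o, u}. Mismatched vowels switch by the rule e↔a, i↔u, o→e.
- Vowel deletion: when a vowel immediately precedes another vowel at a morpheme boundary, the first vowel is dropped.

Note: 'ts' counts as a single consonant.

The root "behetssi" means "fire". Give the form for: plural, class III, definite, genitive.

Attach case genitive -ek → behetssiek.
Attach number plural -tse → behetssiektse.
Attach noun class class III -zu → behetssiektsezu.
Attach definiteness definite -h → behetssiektsezuh.
Apply vowel harmony: behetssiektsezuh → behetssiektsezih.
Apply vowel deletion: behetssiektsezih → behetssektsezih.

behetssektsezih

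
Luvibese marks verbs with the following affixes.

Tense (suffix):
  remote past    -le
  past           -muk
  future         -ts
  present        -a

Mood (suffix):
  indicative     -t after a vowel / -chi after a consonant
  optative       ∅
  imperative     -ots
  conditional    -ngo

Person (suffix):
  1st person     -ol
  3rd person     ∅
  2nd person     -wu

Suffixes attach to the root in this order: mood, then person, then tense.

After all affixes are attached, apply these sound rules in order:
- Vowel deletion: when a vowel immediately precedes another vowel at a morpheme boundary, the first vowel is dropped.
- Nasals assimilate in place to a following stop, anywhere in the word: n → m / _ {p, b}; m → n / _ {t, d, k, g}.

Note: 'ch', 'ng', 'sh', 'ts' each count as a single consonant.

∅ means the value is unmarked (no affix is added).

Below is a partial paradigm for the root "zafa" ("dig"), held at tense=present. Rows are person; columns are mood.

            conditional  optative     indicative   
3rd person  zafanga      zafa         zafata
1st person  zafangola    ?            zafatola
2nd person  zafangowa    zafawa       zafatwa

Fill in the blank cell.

zafola

mood = optative: zero marking, form stays zafa.
Attach person 1st person -ol → zafaol.
Attach tense present -a → zafaola.
Apply vowel deletion: zafaola → zafola.
Nasal assimilation: no change.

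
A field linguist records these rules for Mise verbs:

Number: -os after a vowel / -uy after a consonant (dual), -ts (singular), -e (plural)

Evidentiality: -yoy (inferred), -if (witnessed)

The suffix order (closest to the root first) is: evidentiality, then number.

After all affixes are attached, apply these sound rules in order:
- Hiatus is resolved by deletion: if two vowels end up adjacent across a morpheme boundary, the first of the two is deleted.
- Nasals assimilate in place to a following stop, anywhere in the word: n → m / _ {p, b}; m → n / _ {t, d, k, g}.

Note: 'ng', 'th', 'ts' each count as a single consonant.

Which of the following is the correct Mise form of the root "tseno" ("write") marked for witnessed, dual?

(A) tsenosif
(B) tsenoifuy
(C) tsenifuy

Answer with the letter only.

C

Attach evidentiality witnessed -if → tsenoif.
Attach number dual -uy (after consonant 'f') → tsenoifuy.
Apply vowel deletion: tsenoifuy → tsenifuy.
Nasal assimilation: no change.
So the correct form is tsenifuy, option (C).
(A) tsenosif is wrong: it has the affixes in the wrong order.
(B) tsenoifuy is wrong: it fails to apply the sound rule(s).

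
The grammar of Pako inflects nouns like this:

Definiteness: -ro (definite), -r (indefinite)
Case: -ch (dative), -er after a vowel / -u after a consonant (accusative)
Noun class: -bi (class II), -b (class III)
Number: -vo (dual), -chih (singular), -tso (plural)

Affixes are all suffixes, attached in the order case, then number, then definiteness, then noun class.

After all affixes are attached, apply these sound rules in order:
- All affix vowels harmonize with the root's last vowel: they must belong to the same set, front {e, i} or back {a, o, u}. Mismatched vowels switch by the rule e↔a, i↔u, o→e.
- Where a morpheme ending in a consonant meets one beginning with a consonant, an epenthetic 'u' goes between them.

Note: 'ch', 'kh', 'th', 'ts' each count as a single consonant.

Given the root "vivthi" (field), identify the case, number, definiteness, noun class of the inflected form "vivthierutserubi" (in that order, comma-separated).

accusative, plural, indefinite, class II

Segment: vivthi-er-tso-r-bi.
case: -er/u → accusative.
number: -tso → plural.
definiteness: -r → indefinite.
noun class: -bi → class II.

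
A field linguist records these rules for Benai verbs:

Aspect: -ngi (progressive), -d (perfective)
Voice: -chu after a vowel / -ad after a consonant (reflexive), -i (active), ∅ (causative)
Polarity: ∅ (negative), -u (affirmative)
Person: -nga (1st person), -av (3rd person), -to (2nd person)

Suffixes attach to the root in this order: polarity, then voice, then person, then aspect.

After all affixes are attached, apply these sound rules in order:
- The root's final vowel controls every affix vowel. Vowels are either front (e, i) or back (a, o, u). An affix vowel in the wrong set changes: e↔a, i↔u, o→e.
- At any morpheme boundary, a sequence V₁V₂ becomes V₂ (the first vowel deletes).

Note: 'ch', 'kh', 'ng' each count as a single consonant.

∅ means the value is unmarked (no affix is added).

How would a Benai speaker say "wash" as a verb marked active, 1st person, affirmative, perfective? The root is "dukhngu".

Attach polarity affirmative -u → dukhnguu.
Attach voice active -i → dukhnguui.
Attach person 1st person -nga → dukhnguuinga.
Attach aspect perfective -d → dukhnguuingad.
Apply vowel harmony: dukhnguuingad → dukhnguuungad.
Apply vowel deletion: dukhnguuungad → dukhngungad.

dukhngungad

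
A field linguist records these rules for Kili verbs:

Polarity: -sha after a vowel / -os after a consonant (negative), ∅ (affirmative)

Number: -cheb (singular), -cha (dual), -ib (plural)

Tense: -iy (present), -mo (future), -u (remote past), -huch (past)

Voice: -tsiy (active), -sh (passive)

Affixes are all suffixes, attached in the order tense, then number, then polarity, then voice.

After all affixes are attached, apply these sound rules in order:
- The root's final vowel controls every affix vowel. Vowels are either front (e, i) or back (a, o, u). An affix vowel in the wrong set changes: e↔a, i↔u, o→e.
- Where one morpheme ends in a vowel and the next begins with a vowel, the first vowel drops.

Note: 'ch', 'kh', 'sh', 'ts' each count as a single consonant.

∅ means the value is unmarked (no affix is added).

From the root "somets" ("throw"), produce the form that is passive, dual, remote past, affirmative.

Attach tense remote past -u → sometsu.
Attach number dual -cha → sometsucha.
polarity = affirmative: zero marking, form stays sometsucha.
Attach voice passive -sh → sometsuchash.
Apply vowel harmony: sometsuchash → sometsichesh.
Vowel deletion: no change.

sometsichesh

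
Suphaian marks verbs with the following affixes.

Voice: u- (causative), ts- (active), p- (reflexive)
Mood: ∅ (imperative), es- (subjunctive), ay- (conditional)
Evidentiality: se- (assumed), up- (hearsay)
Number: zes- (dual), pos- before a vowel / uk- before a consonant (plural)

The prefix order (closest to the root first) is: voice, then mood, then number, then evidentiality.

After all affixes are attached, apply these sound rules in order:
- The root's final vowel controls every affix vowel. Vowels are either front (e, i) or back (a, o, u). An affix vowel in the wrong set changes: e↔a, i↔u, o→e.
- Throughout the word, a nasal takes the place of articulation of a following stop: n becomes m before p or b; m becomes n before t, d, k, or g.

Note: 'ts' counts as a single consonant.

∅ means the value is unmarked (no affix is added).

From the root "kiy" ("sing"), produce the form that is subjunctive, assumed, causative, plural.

sepesesikiy

Attach voice causative u- → ukiy.
Attach mood subjunctive es- → esukiy.
Attach number plural pos- (before vowel 'e') → posesukiy.
Attach evidentiality assumed se- → seposesukiy.
Apply vowel harmony: seposesukiy → sepesesikiy.
Nasal assimilation: no change.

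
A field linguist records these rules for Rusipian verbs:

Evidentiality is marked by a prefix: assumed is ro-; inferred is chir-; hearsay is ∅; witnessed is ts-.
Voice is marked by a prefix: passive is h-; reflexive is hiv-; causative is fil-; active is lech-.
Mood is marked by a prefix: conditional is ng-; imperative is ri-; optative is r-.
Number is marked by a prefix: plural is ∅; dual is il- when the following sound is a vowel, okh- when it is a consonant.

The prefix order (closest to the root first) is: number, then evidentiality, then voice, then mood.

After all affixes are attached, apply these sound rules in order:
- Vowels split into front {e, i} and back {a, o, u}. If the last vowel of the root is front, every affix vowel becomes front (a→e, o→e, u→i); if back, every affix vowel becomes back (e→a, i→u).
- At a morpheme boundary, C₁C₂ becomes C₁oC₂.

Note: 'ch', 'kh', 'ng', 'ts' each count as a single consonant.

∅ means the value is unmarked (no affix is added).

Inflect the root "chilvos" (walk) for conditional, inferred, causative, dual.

Attach number dual okh- (before consonant 'ch') → okhchilvos.
Attach evidentiality inferred chir- → chirokhchilvos.
Attach voice causative fil- → filchirokhchilvos.
Attach mood conditional ng- → ngfilchirokhchilvos.
Apply vowel harmony: ngfilchirokhchilvos → ngfulchurokhchilvos.
Apply epenthesis: ngfulchurokhchilvos → ngofulochurokhochilvos.

ngofulochurokhochilvos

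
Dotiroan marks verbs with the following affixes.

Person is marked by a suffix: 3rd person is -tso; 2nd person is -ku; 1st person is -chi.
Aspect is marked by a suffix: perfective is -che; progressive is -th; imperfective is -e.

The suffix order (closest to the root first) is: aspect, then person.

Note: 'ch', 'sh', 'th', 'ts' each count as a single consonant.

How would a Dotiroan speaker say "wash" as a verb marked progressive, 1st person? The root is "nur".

nurthchi

Attach aspect progressive -th → nurth.
Attach person 1st person -chi → nurthchi.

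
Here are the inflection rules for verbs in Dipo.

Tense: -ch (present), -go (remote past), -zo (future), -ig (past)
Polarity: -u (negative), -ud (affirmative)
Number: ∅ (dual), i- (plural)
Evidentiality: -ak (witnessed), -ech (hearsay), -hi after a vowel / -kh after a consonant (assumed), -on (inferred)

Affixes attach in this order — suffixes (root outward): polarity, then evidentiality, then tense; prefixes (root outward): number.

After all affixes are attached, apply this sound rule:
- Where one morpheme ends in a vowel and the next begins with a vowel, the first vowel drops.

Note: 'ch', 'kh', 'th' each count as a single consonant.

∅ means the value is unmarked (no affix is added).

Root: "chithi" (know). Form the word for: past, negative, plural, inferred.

ichithonig

Attach number plural i- → ichithi.
Attach polarity negative -u → ichithiu.
Attach evidentiality inferred -on → ichithiuon.
Attach tense past -ig → ichithiuonig.
Apply vowel deletion: ichithiuonig → ichithonig.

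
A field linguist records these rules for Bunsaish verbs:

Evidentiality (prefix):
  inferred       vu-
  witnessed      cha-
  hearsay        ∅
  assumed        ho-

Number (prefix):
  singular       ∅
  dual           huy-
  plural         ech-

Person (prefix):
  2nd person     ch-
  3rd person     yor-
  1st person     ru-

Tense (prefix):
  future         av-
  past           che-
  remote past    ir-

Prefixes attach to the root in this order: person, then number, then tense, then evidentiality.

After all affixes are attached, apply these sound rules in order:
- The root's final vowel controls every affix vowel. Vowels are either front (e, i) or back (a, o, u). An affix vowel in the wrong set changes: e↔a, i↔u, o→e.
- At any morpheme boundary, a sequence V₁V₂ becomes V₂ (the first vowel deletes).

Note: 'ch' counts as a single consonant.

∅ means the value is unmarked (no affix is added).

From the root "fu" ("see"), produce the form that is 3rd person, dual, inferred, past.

Attach person 3rd person yor- → yorfu.
Attach number dual huy- → huyyorfu.
Attach tense past che- → chehuyyorfu.
Attach evidentiality inferred vu- → vuchehuyyorfu.
Apply vowel harmony: vuchehuyyorfu → vuchahuyyorfu.
Vowel deletion: no change.

vuchahuyyorfu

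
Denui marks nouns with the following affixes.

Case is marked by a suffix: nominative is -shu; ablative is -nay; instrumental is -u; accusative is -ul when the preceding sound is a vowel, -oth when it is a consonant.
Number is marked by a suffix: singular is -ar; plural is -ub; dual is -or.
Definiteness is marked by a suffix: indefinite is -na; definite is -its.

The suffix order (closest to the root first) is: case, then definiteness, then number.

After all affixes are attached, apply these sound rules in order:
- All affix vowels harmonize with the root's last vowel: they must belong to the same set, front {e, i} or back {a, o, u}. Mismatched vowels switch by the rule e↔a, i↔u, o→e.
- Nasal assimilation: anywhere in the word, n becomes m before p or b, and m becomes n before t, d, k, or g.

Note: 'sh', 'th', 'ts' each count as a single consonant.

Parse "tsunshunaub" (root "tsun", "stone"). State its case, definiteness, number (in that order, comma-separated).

nominative, indefinite, plural

Segment: tsun-shu-na-ub.
case: -shu → nominative.
definiteness: -na → indefinite.
number: -ub → plural.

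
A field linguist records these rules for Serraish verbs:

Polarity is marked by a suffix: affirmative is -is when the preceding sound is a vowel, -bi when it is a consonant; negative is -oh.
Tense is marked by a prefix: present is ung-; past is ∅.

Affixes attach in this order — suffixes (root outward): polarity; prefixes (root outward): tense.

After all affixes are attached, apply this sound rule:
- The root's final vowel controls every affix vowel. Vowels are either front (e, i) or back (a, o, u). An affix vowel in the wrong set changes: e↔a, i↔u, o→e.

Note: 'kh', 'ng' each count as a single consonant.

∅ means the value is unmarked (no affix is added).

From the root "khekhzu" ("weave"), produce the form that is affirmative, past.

Attach polarity affirmative -is (after vowel 'u') → khekhzuis.
tense = past: zero marking, form stays khekhzuis.
Apply vowel harmony: khekhzuis → khekhzuus.

khekhzuus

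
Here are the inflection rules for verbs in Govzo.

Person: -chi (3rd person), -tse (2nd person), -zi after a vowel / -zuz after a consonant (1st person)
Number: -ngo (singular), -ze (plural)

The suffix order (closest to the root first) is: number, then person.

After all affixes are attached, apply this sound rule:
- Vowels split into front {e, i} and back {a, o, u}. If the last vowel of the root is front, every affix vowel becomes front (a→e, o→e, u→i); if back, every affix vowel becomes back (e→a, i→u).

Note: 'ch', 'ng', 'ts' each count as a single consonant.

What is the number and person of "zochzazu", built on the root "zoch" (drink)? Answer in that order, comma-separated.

plural, 1st person

Segment: zoch-ze-zi.
number: -ze → plural.
person: -zi/zuz → 1st person.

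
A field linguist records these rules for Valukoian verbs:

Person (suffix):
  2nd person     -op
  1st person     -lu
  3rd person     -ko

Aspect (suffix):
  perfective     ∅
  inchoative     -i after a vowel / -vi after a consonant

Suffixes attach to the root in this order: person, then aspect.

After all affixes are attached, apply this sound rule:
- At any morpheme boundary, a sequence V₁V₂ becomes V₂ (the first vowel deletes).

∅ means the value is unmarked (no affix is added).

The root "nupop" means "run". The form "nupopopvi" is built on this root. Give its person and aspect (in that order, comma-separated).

2nd person, inchoative

Segment: nupop-op-vi.
person: -op → 2nd person.
aspect: -i/vi → inchoative.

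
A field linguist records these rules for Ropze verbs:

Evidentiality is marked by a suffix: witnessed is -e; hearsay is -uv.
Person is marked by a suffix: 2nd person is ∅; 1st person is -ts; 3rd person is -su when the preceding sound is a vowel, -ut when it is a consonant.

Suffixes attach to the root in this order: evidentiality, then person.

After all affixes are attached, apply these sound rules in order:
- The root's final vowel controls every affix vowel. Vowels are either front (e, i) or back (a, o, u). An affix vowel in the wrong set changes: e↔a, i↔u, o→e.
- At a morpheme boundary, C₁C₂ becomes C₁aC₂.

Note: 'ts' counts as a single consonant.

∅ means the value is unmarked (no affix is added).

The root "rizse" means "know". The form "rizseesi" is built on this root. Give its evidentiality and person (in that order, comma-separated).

Segment: rizse-e-su.
evidentiality: -e → witnessed.
person: -su/ut → 3rd person.

witnessed, 3rd person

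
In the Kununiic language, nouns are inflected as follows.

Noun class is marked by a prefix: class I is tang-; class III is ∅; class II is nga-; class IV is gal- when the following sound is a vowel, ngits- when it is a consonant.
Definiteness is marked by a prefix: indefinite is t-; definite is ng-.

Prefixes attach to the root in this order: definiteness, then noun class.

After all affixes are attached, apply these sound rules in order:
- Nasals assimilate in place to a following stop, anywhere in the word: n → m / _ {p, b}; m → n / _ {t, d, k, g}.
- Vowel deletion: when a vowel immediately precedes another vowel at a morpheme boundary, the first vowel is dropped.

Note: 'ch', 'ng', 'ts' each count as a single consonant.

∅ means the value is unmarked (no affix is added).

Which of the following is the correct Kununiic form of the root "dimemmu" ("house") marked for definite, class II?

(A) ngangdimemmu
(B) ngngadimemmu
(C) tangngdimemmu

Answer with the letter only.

A

Attach definiteness definite ng- → ngdimemmu.
Attach noun class class II nga- → ngangdimemmu.
Nasal assimilation: no change.
Vowel deletion: no change.
So the correct form is ngangdimemmu, option (A).
(C) tangngdimemmu is wrong: it uses class I instead of class II for noun class.
(B) ngngadimemmu is wrong: it has the affixes in the wrong order.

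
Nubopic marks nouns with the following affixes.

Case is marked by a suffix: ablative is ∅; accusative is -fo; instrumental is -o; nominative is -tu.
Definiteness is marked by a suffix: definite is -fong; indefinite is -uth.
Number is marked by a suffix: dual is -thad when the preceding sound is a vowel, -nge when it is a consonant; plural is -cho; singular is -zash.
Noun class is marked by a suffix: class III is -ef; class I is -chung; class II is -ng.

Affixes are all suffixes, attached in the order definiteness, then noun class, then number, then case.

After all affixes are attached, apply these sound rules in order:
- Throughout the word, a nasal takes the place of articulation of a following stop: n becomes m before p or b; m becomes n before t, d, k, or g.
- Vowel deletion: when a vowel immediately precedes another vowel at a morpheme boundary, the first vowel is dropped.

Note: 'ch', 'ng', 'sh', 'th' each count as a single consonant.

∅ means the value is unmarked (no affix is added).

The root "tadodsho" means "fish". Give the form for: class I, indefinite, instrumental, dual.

tadodshuthchungngo

Attach definiteness indefinite -uth → tadodshouth.
Attach noun class class I -chung → tadodshouthchung.
Attach number dual -nge (after consonant 'ng') → tadodshouthchungnge.
Attach case instrumental -o → tadodshouthchungngeo.
Nasal assimilation: no change.
Apply vowel deletion: tadodshouthchungngeo → tadodshuthchungngo.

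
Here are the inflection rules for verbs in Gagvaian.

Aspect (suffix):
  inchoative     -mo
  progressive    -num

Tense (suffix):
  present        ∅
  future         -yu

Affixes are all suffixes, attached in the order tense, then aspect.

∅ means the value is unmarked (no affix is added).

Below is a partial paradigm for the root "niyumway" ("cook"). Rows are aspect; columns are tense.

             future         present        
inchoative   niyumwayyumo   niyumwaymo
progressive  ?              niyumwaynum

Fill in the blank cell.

niyumwayyunum

Attach tense future -yu → niyumwayyu.
Attach aspect progressive -num → niyumwayyunum.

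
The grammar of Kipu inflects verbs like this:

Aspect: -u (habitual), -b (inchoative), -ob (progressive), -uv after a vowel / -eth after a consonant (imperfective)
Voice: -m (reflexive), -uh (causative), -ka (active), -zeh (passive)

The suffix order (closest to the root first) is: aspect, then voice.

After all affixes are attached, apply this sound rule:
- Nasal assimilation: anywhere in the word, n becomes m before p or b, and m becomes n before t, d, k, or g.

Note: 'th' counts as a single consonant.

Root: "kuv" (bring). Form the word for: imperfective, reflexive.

Attach aspect imperfective -eth (after consonant 'v') → kuveth.
Attach voice reflexive -m → kuvethm.
Nasal assimilation: no change.

kuvethm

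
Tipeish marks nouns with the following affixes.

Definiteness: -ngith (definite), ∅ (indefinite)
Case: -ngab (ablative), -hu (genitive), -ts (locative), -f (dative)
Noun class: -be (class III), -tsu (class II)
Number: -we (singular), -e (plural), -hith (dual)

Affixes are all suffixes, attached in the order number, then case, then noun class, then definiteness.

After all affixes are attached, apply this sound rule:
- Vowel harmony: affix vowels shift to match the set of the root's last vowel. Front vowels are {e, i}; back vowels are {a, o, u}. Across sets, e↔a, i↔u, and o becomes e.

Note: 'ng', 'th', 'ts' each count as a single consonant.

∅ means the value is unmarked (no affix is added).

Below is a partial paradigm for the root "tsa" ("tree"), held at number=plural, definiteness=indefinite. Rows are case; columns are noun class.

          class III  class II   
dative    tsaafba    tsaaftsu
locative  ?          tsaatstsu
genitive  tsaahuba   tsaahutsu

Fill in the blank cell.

tsaatsba

Attach number plural -e → tsae.
Attach case locative -ts → tsaets.
Attach noun class class III -be → tsaetsbe.
definiteness = indefinite: zero marking, form stays tsaetsbe.
Apply vowel harmony: tsaetsbe → tsaatsba.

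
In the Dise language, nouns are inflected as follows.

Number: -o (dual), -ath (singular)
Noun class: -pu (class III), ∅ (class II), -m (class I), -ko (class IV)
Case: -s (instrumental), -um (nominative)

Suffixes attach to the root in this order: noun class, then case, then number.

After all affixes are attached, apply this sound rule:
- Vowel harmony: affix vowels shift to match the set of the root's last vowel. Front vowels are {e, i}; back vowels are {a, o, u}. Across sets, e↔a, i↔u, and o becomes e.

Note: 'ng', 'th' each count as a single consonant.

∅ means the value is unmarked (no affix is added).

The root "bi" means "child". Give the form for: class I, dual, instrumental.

bimse

Attach noun class class I -m → bim.
Attach case instrumental -s → bims.
Attach number dual -o → bimso.
Apply vowel harmony: bimso → bimse.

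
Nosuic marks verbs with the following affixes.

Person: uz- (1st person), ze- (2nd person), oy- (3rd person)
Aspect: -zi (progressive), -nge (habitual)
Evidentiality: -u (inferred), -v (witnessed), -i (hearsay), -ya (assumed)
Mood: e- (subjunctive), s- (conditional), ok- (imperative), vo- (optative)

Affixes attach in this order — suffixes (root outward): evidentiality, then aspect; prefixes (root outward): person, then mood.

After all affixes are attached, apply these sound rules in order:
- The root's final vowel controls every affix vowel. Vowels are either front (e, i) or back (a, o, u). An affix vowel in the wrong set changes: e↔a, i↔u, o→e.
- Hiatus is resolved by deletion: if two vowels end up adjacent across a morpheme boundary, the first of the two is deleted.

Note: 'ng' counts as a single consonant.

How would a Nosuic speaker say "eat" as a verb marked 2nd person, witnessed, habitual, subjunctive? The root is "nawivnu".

Attach person 2nd person ze- → zenawivnu.
Attach evidentiality witnessed -v → zenawivnuv.
Attach mood subjunctive e- → ezenawivnuv.
Attach aspect habitual -nge → ezenawivnuvnge.
Apply vowel harmony: ezenawivnuvnge → azanawivnuvnga.
Vowel deletion: no change.

azanawivnuvnga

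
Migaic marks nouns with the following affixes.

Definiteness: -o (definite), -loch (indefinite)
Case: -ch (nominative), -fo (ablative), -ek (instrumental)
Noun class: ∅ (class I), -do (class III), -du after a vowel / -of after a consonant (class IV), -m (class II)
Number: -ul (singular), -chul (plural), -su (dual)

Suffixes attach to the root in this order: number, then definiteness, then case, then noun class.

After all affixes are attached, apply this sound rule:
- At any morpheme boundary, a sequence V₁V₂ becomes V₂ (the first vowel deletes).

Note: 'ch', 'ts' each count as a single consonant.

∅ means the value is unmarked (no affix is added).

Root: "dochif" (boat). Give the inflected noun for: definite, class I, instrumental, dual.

dochifsek

Attach number dual -su → dochifsu.
Attach definiteness definite -o → dochifsuo.
Attach case instrumental -ek → dochifsuoek.
noun class = class I: zero marking, form stays dochifsuoek.
Apply vowel deletion: dochifsuoek → dochifsek.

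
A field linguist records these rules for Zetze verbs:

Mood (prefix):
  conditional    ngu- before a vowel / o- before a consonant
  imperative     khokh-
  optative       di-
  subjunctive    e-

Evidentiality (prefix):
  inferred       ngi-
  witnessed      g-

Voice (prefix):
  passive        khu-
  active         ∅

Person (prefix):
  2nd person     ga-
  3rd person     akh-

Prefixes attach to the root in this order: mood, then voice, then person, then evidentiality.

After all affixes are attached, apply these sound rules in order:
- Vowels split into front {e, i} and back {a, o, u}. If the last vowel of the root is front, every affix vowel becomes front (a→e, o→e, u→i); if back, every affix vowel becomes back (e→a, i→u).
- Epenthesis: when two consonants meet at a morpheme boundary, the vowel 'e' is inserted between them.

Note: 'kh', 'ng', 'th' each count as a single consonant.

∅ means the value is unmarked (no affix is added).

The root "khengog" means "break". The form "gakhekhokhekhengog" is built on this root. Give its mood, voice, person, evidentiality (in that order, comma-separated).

imperative, active, 3rd person, witnessed

Segment: g-akh-khokh-khengog.
mood: khokh- → imperative.
voice: ∅ → active.
person: akh- → 3rd person.
evidentiality: g- → witnessed.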